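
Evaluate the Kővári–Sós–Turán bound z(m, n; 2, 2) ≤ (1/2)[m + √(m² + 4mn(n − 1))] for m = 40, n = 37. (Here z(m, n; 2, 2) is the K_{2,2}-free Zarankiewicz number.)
z(40, 37; 2, 2) ≤ (1/2)[40 + √(40² + 4·40·37·36)] = (1/2)[40 + √214720] = 251.6894

Kővári–Sós–Turán: let r_1, ..., r_40 be the row sums and z = Σ r_i the total number of 1s. Each pair of columns can share at most one row with both entries 1 (else a 2×2 all-ones block appears), so Σ_i C(r_i, 2) ≤ C(37, 2) = 666. By convexity Σ_i C(r_i, 2) ≥ 40·C(z/40, 2) = z(z − 40)/(2·40), giving z² − 40z − 40·37·36 ≤ 0 and hence z ≤ (1/2)[40 + √(1600 + 4·53280)] = (1/2)[40 + √214720] ≈ (1/2)(40 + 463.3789) = 251.6894.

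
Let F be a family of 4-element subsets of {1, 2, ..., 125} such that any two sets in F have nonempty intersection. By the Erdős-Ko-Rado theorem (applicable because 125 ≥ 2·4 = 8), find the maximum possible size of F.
max |F| = C(124, 3) = 310124

Erdős-Ko-Rado (1961): when n ≥ 2k, max |F| = C(n−1, k−1). The bound is attained by the star {A : i ∈ A} for any fixed i ∈ [n]. Here C(125−1, 4−1) = C(124, 3) = 310124.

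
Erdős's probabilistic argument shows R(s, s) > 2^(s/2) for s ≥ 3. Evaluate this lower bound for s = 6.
2^(6/2) = 8; so R(6, 6) > 8

Colour each edge of K_n uniformly at random with red/blue. The expected number of monochromatic K_6 is C(n, 6) · 2 · 2^(−C(6,2)). If C(n, 6) · 2^(1 − C(6,2)) < 1, then with positive probability no monochromatic K_6 exists, so R(6, 6) > n. The standard estimate C(n, 6) ≤ n^6/6! shows this inequality holds whenever n ≤ 2^(6/2) (since 6! · 2^(C(6,2) − 1) > 2^(6^2/2) ≥ n^6). Hence R(6, 6) > 2^(6/2) = 8.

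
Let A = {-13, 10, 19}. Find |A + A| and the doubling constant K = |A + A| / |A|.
K = |A + A| / |A| = 6/3 = 2

Enumerate A + A = {a + b : a, b ∈ A}. With |A| = 3, there are |A|^2 = 9 ordered sum pairs; collecting distinct values, A + A = {-26, -3, 6, 20, 29, 38}, so |A + A| = 6. Thus K = 6/3 = 2. For comparison, the minimum possible |A + A| over all 3-element sets is 2·3 − 1 = 5 (so min K = 5/3), attained only by arithmetic progressions.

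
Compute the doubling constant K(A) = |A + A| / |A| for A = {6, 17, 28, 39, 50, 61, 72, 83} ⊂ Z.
K = |A + A| / |A| = 15/8

Enumerate A + A = {a + b : a, b ∈ A}. With |A| = 8, there are |A|^2 = 64 ordered sum pairs; collecting distinct values, A + A = {12, 23, 34, 45, 56, 67, 78, 89, 100, 111, 122, 133, 144, 155, 166}, so |A + A| = 15. Thus K = 15/8. Here |A + A| = 2|A| − 1 = 15, the minimum possible — so K = 15/8 is minimal, which holds iff A is an arithmetic progression.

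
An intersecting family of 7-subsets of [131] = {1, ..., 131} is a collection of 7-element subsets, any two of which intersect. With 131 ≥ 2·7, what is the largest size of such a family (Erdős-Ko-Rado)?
max |F| = C(130, 6) = 5963412000

Erdős-Ko-Rado (1961): when n ≥ 2k, max |F| = C(n−1, k−1). The bound is attained by the star {A : i ∈ A} for any fixed i ∈ [n]. Here C(131−1, 7−1) = C(130, 6) = 5963412000.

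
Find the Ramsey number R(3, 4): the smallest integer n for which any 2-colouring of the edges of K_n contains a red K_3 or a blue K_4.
R(3, 4) = 9

Lower bound: an explicit 2-colouring of K_{8} (typically a Paley-type or other structured construction) avoids a red K_3 and a blue K_4, showing R(3, 4) > 8.
Upper bound: the Erdős–Szekeres recurrence R(r, t') ≤ R(r−1, t') + R(r, t'−1) (with the −1 refinement when both summands are even) yields R(3, 4) ≤ 9.
Hence R(3, 4) = 9.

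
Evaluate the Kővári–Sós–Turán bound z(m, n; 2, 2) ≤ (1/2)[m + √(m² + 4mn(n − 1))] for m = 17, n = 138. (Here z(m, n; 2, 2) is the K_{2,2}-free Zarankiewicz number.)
z(17, 138; 2, 2) ≤ (1/2)[17 + √(17² + 4·17·138·137)] = (1/2)[17 + √1285897] = 575.487

Kővári–Sós–Turán: let r_1, ..., r_17 be the row sums and z = Σ r_i the total number of 1s. Each pair of columns can share at most one row with both entries 1 (else a 2×2 all-ones block appears), so Σ_i C(r_i, 2) ≤ C(138, 2) = 9453. By convexity Σ_i C(r_i, 2) ≥ 17·C(z/17, 2) = z(z − 17)/(2·17), giving z² − 17z − 17·138·137 ≤ 0 and hence z ≤ (1/2)[17 + √(289 + 4·321402)] = (1/2)[17 + √1285897] ≈ (1/2)(17 + 1133.974) = 575.487.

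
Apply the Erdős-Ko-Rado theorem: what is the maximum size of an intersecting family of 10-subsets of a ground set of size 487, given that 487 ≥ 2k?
max |F| = C(486, 9) = 3869048995295707080

Erdős-Ko-Rado (1961): when n ≥ 2k, max |F| = C(n−1, k−1). The bound is attained by the star {A : i ∈ A} for any fixed i ∈ [n]. Here C(487−1, 10−1) = C(486, 9) = 3869048995295707080.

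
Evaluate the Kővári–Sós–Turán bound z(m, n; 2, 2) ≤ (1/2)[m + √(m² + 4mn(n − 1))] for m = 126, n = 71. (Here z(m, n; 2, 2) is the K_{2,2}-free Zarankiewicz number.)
z(126, 71; 2, 2) ≤ (1/2)[126 + √(126² + 4·126·71·70)] = (1/2)[126 + √2520756] = 856.8444

Kővári–Sós–Turán: let r_1, ..., r_126 be the row sums and z = Σ r_i the total number of 1s. Each pair of columns can share at most one row with both entries 1 (else a 2×2 all-ones block appears), so Σ_i C(r_i, 2) ≤ C(71, 2) = 2485. By convexity Σ_i C(r_i, 2) ≥ 126·C(z/126, 2) = z(z − 126)/(2·126), giving z² − 126z − 126·71·70 ≤ 0 and hence z ≤ (1/2)[126 + √(15876 + 4·626220)] = (1/2)[126 + √2520756] ≈ (1/2)(126 + 1587.6889) = 856.8444.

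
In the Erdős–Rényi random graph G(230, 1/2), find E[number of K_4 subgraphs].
E[# K_4] = C(230, 4) · (1/2)^C(4, 2) = 113582855 / 2^6 = 1774732.109375

For each 4-subset S of vertices (there are C(230, 4) = 113582855 such S), let X_S = 1 if S induces a K_4 (all C(4, 2) = 6 edges present). Then P(X_S = 1) = (1/2)^6 = 1/64. By linearity of expectation, E[# K_4] = C(230, 4) · (1/2)^6 = 113582855 / 64 = 1774732.109375.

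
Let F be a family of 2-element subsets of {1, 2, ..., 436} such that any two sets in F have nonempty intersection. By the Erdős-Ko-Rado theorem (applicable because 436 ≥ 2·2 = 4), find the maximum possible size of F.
max |F| = C(435, 1) = 435

Erdős-Ko-Rado (1961): when n ≥ 2k, max |F| = C(n−1, k−1). The bound is attained by the star {A : i ∈ A} for any fixed i ∈ [n]. Here C(436−1, 2−1) = C(435, 1) = 435.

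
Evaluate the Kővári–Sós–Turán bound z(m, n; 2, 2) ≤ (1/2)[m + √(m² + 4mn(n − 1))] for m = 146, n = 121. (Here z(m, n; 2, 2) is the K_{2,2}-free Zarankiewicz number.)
z(146, 121; 2, 2) ≤ (1/2)[146 + √(146² + 4·146·121·120)] = (1/2)[146 + √8500996] = 1530.8234

Kővári–Sós–Turán: let r_1, ..., r_146 be the row sums and z = Σ r_i the total number of 1s. Each pair of columns can share at most one row with both entries 1 (else a 2×2 all-ones block appears), so Σ_i C(r_i, 2) ≤ C(121, 2) = 7260. By convexity Σ_i C(r_i, 2) ≥ 146·C(z/146, 2) = z(z − 146)/(2·146), giving z² − 146z − 146·121·120 ≤ 0 and hence z ≤ (1/2)[146 + √(21316 + 4·2119920)] = (1/2)[146 + √8500996] ≈ (1/2)(146 + 2915.6468) = 1530.8234.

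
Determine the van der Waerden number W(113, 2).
W(113, 2) = 113 + 1 = 114

A 2-term AP is any pair of integers, so a monochromatic 2-AP exists iff some colour is used at least twice. With 113 colours, the colouring i ↦ i on {1, ..., 113} uses each colour once, avoiding any monochromatic pair, so W(113, 2) > 113. For {1, ..., 114}, pigeonhole forces two integers of the same colour, which form a monochromatic 2-AP. Hence W(113, 2) = 114.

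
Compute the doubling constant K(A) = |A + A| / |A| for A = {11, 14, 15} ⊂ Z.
K = |A + A| / |A| = 6/3 = 2

Enumerate A + A = {a + b : a, b ∈ A}. With |A| = 3, there are |A|^2 = 9 ordered sum pairs; collecting distinct values, A + A = {22, 25, 26, 28, 29, 30}, so |A + A| = 6. Thus K = 6/3 = 2. For comparison, the minimum possible |A + A| over all 3-element sets is 2·3 − 1 = 5 (so min K = 5/3), attained only by arithmetic progressions.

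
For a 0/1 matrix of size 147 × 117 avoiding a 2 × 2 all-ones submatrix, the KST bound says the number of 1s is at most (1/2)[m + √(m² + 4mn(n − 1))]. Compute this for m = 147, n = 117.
z(147, 117; 2, 2) ≤ (1/2)[147 + √(147² + 4·147·117·116)] = (1/2)[147 + √8001945] = 1487.8855

Kővári–Sós–Turán: let r_1, ..., r_147 be the row sums and z = Σ r_i the total number of 1s. Each pair of columns can share at most one row with both entries 1 (else a 2×2 all-ones block appears), so Σ_i C(r_i, 2) ≤ C(117, 2) = 6786. By convexity Σ_i C(r_i, 2) ≥ 147·C(z/147, 2) = z(z − 147)/(2·147), giving z² − 147z − 147·117·116 ≤ 0 and hence z ≤ (1/2)[147 + √(21609 + 4·1995084)] = (1/2)[147 + √8001945] ≈ (1/2)(147 + 2828.7709) = 1487.8855.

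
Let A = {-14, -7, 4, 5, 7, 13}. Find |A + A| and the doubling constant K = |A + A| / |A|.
K = |A + A| / |A| = 21/6 = 7/2

Enumerate A + A = {a + b : a, b ∈ A}. With |A| = 6, there are |A|^2 = 36 ordered sum pairs; collecting distinct values, A + A = {-28, -21, -14, -10, -9, -7, -3, -2, -1, 0, 6, 8, 9, 10, 11, 12, 14, 17, 18, 20, 26}, so |A + A| = 21. Thus K = 21/6 = 7/2. For comparison, the minimum possible |A + A| over all 6-element sets is 2·6 − 1 = 11 (so min K = 11/6), attained only by arithmetic progressions.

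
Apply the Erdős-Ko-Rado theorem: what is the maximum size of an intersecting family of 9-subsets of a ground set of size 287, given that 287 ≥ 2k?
max |F| = C(286, 8) = 1005802725463965

The Erdős-Ko-Rado theorem states: for n ≥ 2k, an intersecting family of k-subsets of an n-element set has size at most C(n − 1, k − 1), with equality for 'star' families {A ⊆ [n] : |A| = k, i ∈ A} (fix an element i). For n = 287, k = 9: C(286, 8) = 1005802725463965.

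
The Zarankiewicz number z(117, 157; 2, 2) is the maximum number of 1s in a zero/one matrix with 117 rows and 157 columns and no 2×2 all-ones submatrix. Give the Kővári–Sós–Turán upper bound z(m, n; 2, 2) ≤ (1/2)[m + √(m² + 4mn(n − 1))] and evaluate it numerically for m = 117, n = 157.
z(117, 157; 2, 2) ≤ (1/2)[117 + √(117² + 4·117·157·156)] = (1/2)[117 + √11475945] = 1752.3082

Kővári–Sós–Turán: let r_1, ..., r_117 be the row sums and z = Σ r_i the total number of 1s. Each pair of columns can share at most one row with both entries 1 (else a 2×2 all-ones block appears), so Σ_i C(r_i, 2) ≤ C(157, 2) = 12246. By convexity Σ_i C(r_i, 2) ≥ 117·C(z/117, 2) = z(z − 117)/(2·117), giving z² − 117z − 117·157·156 ≤ 0 and hence z ≤ (1/2)[117 + √(13689 + 4·2865564)] = (1/2)[117 + √11475945] ≈ (1/2)(117 + 3387.6164) = 1752.3082.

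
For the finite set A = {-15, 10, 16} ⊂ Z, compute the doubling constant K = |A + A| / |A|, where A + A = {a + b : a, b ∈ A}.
K = |A + A| / |A| = 6/3 = 2

Enumerate A + A = {a + b : a, b ∈ A}. With |A| = 3, there are |A|^2 = 9 ordered sum pairs; collecting distinct values, A + A = {-30, -5, 1, 20, 26, 32}, so |A + A| = 6. Thus K = 6/3 = 2. For comparison, the minimum possible |A + A| over all 3-element sets is 2·3 − 1 = 5 (so min K = 5/3), attained only by arithmetic progressions.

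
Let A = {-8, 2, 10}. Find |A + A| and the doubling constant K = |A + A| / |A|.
K = |A + A| / |A| = 6/3 = 2

Enumerate A + A = {a + b : a, b ∈ A}. With |A| = 3, there are |A|^2 = 9 ordered sum pairs; collecting distinct values, A + A = {-16, -6, 2, 4, 12, 20}, so |A + A| = 6. Thus K = 6/3 = 2. For comparison, the minimum possible |A + A| over all 3-element sets is 2·3 − 1 = 5 (so min K = 5/3), attained only by arithmetic progressions.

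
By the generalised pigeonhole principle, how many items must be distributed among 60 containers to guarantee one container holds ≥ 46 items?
n = (46 − 1)·60 + 1 = 2701

By the generalised pigeonhole principle, to guarantee some box contains ≥ r objects we need more than (r − 1) · k objects total. Threshold: n = (r − 1) · k + 1. With r = 46 and k = 60: n = 45 · 60 + 1 = 2700 + 1 = 2701. For n = 2700 = 45 · 60, we can put exactly 45 objects in every box, avoiding 46 in any single one — so 2701 is tight.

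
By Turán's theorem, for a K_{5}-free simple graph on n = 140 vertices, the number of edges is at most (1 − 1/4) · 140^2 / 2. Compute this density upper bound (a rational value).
Turán density bound = (3/4) · 140^2/2 = 7350

Turán's theorem: ex(n, K_{r+1}) is achieved by the complete r-partite Turán graph T(n, r) with parts as balanced as possible, and is at most (1 − 1/r) · n^2/2. For r = 4, n = 140: the density bound is (3/4) · 19600/2 = 7350. Since 4 ∣ 140, the Turán graph T(140, 4) has parts of equal size 35, and its edge count e(T(140, 4)) = 7350 attains the density bound exactly.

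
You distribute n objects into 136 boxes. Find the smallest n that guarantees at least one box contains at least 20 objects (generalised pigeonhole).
n = (20 − 1)·136 + 1 = 2585

By the generalised pigeonhole principle, to guarantee some box contains ≥ r objects we need more than (r − 1) · k objects total. Threshold: n = (r − 1) · k + 1. With r = 20 and k = 136: n = 19 · 136 + 1 = 2584 + 1 = 2585. For n = 2584 = 19 · 136, we can put exactly 19 objects in every box, avoiding 20 in any single one — so 2585 is tight.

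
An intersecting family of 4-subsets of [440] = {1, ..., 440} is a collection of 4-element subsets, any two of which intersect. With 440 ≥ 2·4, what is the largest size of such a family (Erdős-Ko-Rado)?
max |F| = C(439, 3) = 14004539

Erdős-Ko-Rado (1961): when n ≥ 2k, max |F| = C(n−1, k−1). The bound is attained by the star {A : i ∈ A} for any fixed i ∈ [n]. Here C(440−1, 4−1) = C(439, 3) = 14004539.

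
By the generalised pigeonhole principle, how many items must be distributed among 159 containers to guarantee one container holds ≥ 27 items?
n = (27 − 1)·159 + 1 = 4135

By the generalised pigeonhole principle, to guarantee some box contains ≥ r objects we need more than (r − 1) · k objects total. Threshold: n = (r − 1) · k + 1. With r = 27 and k = 159: n = 26 · 159 + 1 = 4134 + 1 = 4135. For n = 4134 = 26 · 159, we can put exactly 26 objects in every box, avoiding 27 in any single one — so 4135 is tight.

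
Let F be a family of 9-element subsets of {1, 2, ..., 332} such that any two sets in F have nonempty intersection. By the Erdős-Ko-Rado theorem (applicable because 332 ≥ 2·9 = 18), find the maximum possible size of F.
max |F| = C(331, 8) = 3281594202668925

Erdős-Ko-Rado (1961): when n ≥ 2k, max |F| = C(n−1, k−1). The bound is attained by the star {A : i ∈ A} for any fixed i ∈ [n]. Here C(332−1, 9−1) = C(331, 8) = 3281594202668925.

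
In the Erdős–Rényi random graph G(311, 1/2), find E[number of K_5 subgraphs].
E[# K_5] = C(311, 5) · (1/2)^C(5, 2) = 23474070697 / 2^10 ≈ 22923897.165039

For each 5-subset S of vertices (there are C(311, 5) = 23474070697 such S), let X_S = 1 if S induces a K_5 (all C(5, 2) = 10 edges present). Then P(X_S = 1) = (1/2)^10 = 1/1024. By linearity of expectation, E[# K_5] = C(311, 5) · (1/2)^10 = 23474070697 / 1024 ≈ 22923897.165039.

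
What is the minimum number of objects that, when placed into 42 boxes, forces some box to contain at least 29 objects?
n = (29 − 1)·42 + 1 = 1177

By the generalised pigeonhole principle, to guarantee some box contains ≥ r objects we need more than (r − 1) · k objects total. Threshold: n = (r − 1) · k + 1. With r = 29 and k = 42: n = 28 · 42 + 1 = 1176 + 1 = 1177. For n = 1176 = 28 · 42, we can put exactly 28 objects in every box, avoiding 29 in any single one — so 1177 is tight.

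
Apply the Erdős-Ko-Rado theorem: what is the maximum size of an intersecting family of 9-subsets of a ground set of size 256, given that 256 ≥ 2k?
max |F| = C(255, 8) = 396861704798625

Erdős-Ko-Rado (1961): when n ≥ 2k, max |F| = C(n−1, k−1). The bound is attained by the star {A : i ∈ A} for any fixed i ∈ [n]. Here C(256−1, 9−1) = C(255, 8) = 396861704798625.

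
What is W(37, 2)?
W(37, 2) = 37 + 1 = 38

A 2-term AP is any pair of integers, so a monochromatic 2-AP exists iff some colour is used at least twice. With 37 colours, the colouring i ↦ i on {1, ..., 37} uses each colour once, avoiding any monochromatic pair, so W(37, 2) > 37. For {1, ..., 38}, pigeonhole forces two integers of the same colour, which form a monochromatic 2-AP. Hence W(37, 2) = 38.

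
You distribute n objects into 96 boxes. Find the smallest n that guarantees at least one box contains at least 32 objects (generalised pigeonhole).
n = (32 − 1)·96 + 1 = 2977

By the generalised pigeonhole principle, to guarantee some box contains ≥ r objects we need more than (r − 1) · k objects total. Threshold: n = (r − 1) · k + 1. With r = 32 and k = 96: n = 31 · 96 + 1 = 2976 + 1 = 2977. For n = 2976 = 31 · 96, we can put exactly 31 objects in every box, avoiding 32 in any single one — so 2977 is tight.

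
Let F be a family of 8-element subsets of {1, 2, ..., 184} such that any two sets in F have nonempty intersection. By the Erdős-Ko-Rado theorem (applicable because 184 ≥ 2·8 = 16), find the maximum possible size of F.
max |F| = C(183, 7) = 1214197462413

Erdős-Ko-Rado (1961): when n ≥ 2k, max |F| = C(n−1, k−1). The bound is attained by the star {A : i ∈ A} for any fixed i ∈ [n]. Here C(184−1, 8−1) = C(183, 7) = 1214197462413.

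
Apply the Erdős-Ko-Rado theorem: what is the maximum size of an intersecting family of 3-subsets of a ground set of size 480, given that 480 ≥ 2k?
max |F| = C(479, 2) = 114481

Erdős-Ko-Rado (1961): when n ≥ 2k, max |F| = C(n−1, k−1). The bound is attained by the star {A : i ∈ A} for any fixed i ∈ [n]. Here C(480−1, 3−1) = C(479, 2) = 114481.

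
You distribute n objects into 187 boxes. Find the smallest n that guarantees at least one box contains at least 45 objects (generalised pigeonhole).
n = (45 − 1)·187 + 1 = 8229

By the generalised pigeonhole principle, to guarantee some box contains ≥ r objects we need more than (r − 1) · k objects total. Threshold: n = (r − 1) · k + 1. With r = 45 and k = 187: n = 44 · 187 + 1 = 8228 + 1 = 8229. For n = 8228 = 44 · 187, we can put exactly 44 objects in every box, avoiding 45 in any single one — so 8229 is tight.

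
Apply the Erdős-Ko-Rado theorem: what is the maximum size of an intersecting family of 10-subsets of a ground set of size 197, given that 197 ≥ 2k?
max |F| = C(196, 9) = 976325290056480

Erdős-Ko-Rado (1961): when n ≥ 2k, max |F| = C(n−1, k−1). The bound is attained by the star {A : i ∈ A} for any fixed i ∈ [n]. Here C(197−1, 10−1) = C(196, 9) = 976325290056480.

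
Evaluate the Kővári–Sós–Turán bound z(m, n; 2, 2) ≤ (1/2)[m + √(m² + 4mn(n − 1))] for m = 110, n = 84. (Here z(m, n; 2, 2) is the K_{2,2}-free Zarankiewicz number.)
z(110, 84; 2, 2) ≤ (1/2)[110 + √(110² + 4·110·84·83)] = (1/2)[110 + √3079780] = 932.4651

Kővári–Sós–Turán: let r_1, ..., r_110 be the row sums and z = Σ r_i the total number of 1s. Each pair of columns can share at most one row with both entries 1 (else a 2×2 all-ones block appears), so Σ_i C(r_i, 2) ≤ C(84, 2) = 3486. By convexity Σ_i C(r_i, 2) ≥ 110·C(z/110, 2) = z(z − 110)/(2·110), giving z² − 110z − 110·84·83 ≤ 0 and hence z ≤ (1/2)[110 + √(12100 + 4·766920)] = (1/2)[110 + √3079780] ≈ (1/2)(110 + 1754.9302) = 932.4651.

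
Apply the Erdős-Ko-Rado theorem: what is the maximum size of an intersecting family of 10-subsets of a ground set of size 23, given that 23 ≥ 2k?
max |F| = C(22, 9) = 497420

Erdős-Ko-Rado (1961): when n ≥ 2k, max |F| = C(n−1, k−1). The bound is attained by the star {A : i ∈ A} for any fixed i ∈ [n]. Here C(23−1, 10−1) = C(22, 9) = 497420.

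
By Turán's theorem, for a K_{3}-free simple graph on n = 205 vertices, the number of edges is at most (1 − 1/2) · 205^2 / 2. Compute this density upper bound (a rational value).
Turán density bound = (1/2) · 205^2/2 = 42025/4 ≈ 10506.25

Turán's theorem: ex(n, K_{r+1}) is achieved by the complete r-partite Turán graph T(n, r) with parts as balanced as possible, and is at most (1 − 1/r) · n^2/2. For r = 2, n = 205: the density bound is (1/2) · 42025/2 = 42025/4 ≈ 10506.25. The integer-valued extremum is e(T(205, 2)) = 10506, which is strictly less than the density bound 42025/4 since 2 ∤ 205 (the parts of T(205, 2) cannot all be equal).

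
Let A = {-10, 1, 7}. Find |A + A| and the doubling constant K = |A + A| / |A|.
K = |A + A| / |A| = 6/3 = 2

Enumerate A + A = {a + b : a, b ∈ A}. With |A| = 3, there are |A|^2 = 9 ordered sum pairs; collecting distinct values, A + A = {-20, -9, -3, 2, 8, 14}, so |A + A| = 6. Thus K = 6/3 = 2. For comparison, the minimum possible |A + A| over all 3-element sets is 2·3 − 1 = 5 (so min K = 5/3), attained only by arithmetic progressions.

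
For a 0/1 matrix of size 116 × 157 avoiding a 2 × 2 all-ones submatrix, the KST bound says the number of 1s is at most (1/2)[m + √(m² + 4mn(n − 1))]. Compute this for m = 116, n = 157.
z(116, 157; 2, 2) ≤ (1/2)[116 + √(116² + 4·116·157·156)] = (1/2)[116 + √11377744] = 1744.5456

Kővári–Sós–Turán: let r_1, ..., r_116 be the row sums and z = Σ r_i the total number of 1s. Each pair of columns can share at most one row with both entries 1 (else a 2×2 all-ones block appears), so Σ_i C(r_i, 2) ≤ C(157, 2) = 12246. By convexity Σ_i C(r_i, 2) ≥ 116·C(z/116, 2) = z(z − 116)/(2·116), giving z² − 116z − 116·157·156 ≤ 0 and hence z ≤ (1/2)[116 + √(13456 + 4·2841072)] = (1/2)[116 + √11377744] ≈ (1/2)(116 + 3373.0912) = 1744.5456.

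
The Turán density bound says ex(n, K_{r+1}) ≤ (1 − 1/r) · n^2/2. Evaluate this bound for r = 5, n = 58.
Turán density bound = (4/5) · 58^2/2 = 6728/5 ≈ 1345.6

Turán's theorem: ex(n, K_{r+1}) is achieved by the complete r-partite Turán graph T(n, r) with parts as balanced as possible, and is at most (1 − 1/r) · n^2/2. For r = 5, n = 58: the density bound is (4/5) · 3364/2 = 6728/5 ≈ 1345.6. The integer-valued extremum is e(T(58, 5)) = 1345, which is strictly less than the density bound 6728/5 since 5 ∤ 58 (the parts of T(58, 5) cannot all be equal).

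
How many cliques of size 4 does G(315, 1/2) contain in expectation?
E[# K_4] = C(315, 4) · (1/2)^C(4, 2) = 402464790 / 2^6 = 201232395/32 = 6288512.34375

For each 4-subset S of vertices (there are C(315, 4) = 402464790 such S), let X_S = 1 if S induces a K_4 (all C(4, 2) = 6 edges present). Then P(X_S = 1) = (1/2)^6 = 1/64. By linearity of expectation, E[# K_4] = C(315, 4) · (1/2)^6 = 402464790 / 64 = 201232395/32 = 6288512.34375.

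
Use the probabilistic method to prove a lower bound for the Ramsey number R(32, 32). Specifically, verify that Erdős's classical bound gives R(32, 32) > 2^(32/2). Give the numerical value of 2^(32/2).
2^(32/2) = 65536; so R(32, 32) > 65536

Colour each edge of K_n uniformly at random with red/blue. The expected number of monochromatic K_32 is C(n, 32) · 2 · 2^(−C(32,2)). If C(n, 32) · 2^(1 − C(32,2)) < 1, then with positive probability no monochromatic K_32 exists, so R(32, 32) > n. The standard estimate C(n, 32) ≤ n^32/32! shows this inequality holds whenever n ≤ 2^(32/2) (since 32! · 2^(C(32,2) − 1) > 2^(32^2/2) ≥ n^32). Hence R(32, 32) > 2^(32/2) = 65536.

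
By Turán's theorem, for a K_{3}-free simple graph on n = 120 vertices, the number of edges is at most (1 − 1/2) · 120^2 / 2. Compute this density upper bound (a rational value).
Turán density bound = (1/2) · 120^2/2 = 3600

Turán's theorem: ex(n, K_{r+1}) is achieved by the complete r-partite Turán graph T(n, r) with parts as balanced as possible, and is at most (1 − 1/r) · n^2/2. For r = 2, n = 120: the density bound is (1/2) · 14400/2 = 3600. Since 2 ∣ 120, the Turán graph T(120, 2) has parts of equal size 60, and its edge count e(T(120, 2)) = 3600 attains the density bound exactly.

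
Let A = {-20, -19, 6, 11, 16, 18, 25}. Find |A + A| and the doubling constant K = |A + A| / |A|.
K = |A + A| / |A| = 26/7

Enumerate A + A = {a + b : a, b ∈ A}. With |A| = 7, there are |A|^2 = 49 ordered sum pairs; collecting distinct values, A + A = {-40, -39, -38, -14, -13, -9, -8, -4, -3, -2, -1, 5, 6, 12, 17, 22, 24, 27, 29, 31, 32, 34, 36, 41, 43, 50}, so |A + A| = 26. Thus K = 26/7. For comparison, the minimum possible |A + A| over all 7-element sets is 2·7 − 1 = 13 (so min K = 13/7), attained only by arithmetic progressions.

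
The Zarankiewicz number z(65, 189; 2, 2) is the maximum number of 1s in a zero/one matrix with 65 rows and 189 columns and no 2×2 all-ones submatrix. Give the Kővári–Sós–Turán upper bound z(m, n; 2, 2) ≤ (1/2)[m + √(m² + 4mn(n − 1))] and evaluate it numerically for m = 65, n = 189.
z(65, 189; 2, 2) ≤ (1/2)[65 + √(65² + 4·65·189·188)] = (1/2)[65 + √9242545] = 1552.5777

Kővári–Sós–Turán: let r_1, ..., r_65 be the row sums and z = Σ r_i the total number of 1s. Each pair of columns can share at most one row with both entries 1 (else a 2×2 all-ones block appears), so Σ_i C(r_i, 2) ≤ C(189, 2) = 17766. By convexity Σ_i C(r_i, 2) ≥ 65·C(z/65, 2) = z(z − 65)/(2·65), giving z² − 65z − 65·189·188 ≤ 0 and hence z ≤ (1/2)[65 + √(4225 + 4·2309580)] = (1/2)[65 + √9242545] ≈ (1/2)(65 + 3040.1554) = 1552.5777.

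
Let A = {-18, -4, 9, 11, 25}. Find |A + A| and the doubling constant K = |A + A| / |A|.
K = |A + A| / |A| = 14/5

Enumerate A + A = {a + b : a, b ∈ A}. With |A| = 5, there are |A|^2 = 25 ordered sum pairs; collecting distinct values, A + A = {-36, -22, -9, -8, -7, 5, 7, 18, 20, 21, 22, 34, 36, 50}, so |A + A| = 14. Thus K = 14/5. For comparison, the minimum possible |A + A| over all 5-element sets is 2·5 − 1 = 9 (so min K = 9/5), attained only by arithmetic progressions.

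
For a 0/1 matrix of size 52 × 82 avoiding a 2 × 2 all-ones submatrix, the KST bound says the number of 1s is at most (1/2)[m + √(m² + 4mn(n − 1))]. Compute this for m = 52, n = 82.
z(52, 82; 2, 2) ≤ (1/2)[52 + √(52² + 4·52·82·81)] = (1/2)[52 + √1384240] = 614.2686

Kővári–Sós–Turán: let r_1, ..., r_52 be the row sums and z = Σ r_i the total number of 1s. Each pair of columns can share at most one row with both entries 1 (else a 2×2 all-ones block appears), so Σ_i C(r_i, 2) ≤ C(82, 2) = 3321. By convexity Σ_i C(r_i, 2) ≥ 52·C(z/52, 2) = z(z − 52)/(2·52), giving z² − 52z − 52·82·81 ≤ 0 and hence z ≤ (1/2)[52 + √(2704 + 4·345384)] = (1/2)[52 + √1384240] ≈ (1/2)(52 + 1176.5373) = 614.2686.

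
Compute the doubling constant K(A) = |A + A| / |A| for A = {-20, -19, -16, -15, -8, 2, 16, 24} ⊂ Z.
K = |A + A| / |A| = 33/8

Enumerate A + A = {a + b : a, b ∈ A}. With |A| = 8, there are |A|^2 = 64 ordered sum pairs; collecting distinct values, A + A = {-40, -39, -38, -36, -35, -34, -32, -31, -30, -28, -27, -24, -23, -18, -17, -16, -14, -13, -6, -4, -3, 0, 1, 4, 5, 8, 9, 16, 18, 26, 32, 40, 48}, so |A + A| = 33. Thus K = 33/8. For comparison, the minimum possible |A + A| over all 8-element sets is 2·8 − 1 = 15 (so min K = 15/8), attained only by arithmetic progressions.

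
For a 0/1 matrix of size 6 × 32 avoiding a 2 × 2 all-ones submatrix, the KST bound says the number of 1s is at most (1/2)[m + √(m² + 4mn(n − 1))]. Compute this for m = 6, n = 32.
z(6, 32; 2, 2) ≤ (1/2)[6 + √(6² + 4·6·32·31)] = (1/2)[6 + √23844] = 80.2075

Kővári–Sós–Turán: let r_1, ..., r_6 be the row sums and z = Σ r_i the total number of 1s. Each pair of columns can share at most one row with both entries 1 (else a 2×2 all-ones block appears), so Σ_i C(r_i, 2) ≤ C(32, 2) = 496. By convexity Σ_i C(r_i, 2) ≥ 6·C(z/6, 2) = z(z − 6)/(2·6), giving z² − 6z − 6·32·31 ≤ 0 and hence z ≤ (1/2)[6 + √(36 + 4·5952)] = (1/2)[6 + √23844] ≈ (1/2)(6 + 154.415) = 80.2075.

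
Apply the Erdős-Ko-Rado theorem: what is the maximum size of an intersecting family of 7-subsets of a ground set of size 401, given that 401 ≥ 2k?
max |F| = C(400, 6) = 5478557838600

Erdős-Ko-Rado (1961): when n ≥ 2k, max |F| = C(n−1, k−1). The bound is attained by the star {A : i ∈ A} for any fixed i ∈ [n]. Here C(401−1, 7−1) = C(400, 6) = 5478557838600.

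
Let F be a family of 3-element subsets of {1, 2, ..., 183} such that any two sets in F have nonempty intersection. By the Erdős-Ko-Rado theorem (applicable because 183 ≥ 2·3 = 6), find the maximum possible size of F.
max |F| = C(182, 2) = 16471

Erdős-Ko-Rado (1961): when n ≥ 2k, max |F| = C(n−1, k−1). The bound is attained by the star {A : i ∈ A} for any fixed i ∈ [n]. Here C(183−1, 3−1) = C(182, 2) = 16471.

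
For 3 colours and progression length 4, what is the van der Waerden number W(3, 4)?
W(3, 4) = 293

W(3, 4) = 293. The lower bound W(3, 4) > 292 comes from an explicit good 3-colouring of [1, 292]; the upper bound W(3, 4) ≤ 293 was verified by exhaustive search over 3-colourings of [1, 293].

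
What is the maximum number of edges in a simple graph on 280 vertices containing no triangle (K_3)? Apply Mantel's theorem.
ex(280, K_3) = ⌊280^2/4⌋ = 19600

Mantel (1907): a triangle-free graph on n vertices has at most ⌊n^2/4⌋ edges, with equality for the complete bipartite graph K_{⌊n/2⌋, ⌈n/2⌉}. For n = 280: ⌊280^2/4⌋ = ⌊78400/4⌋ = 19600. The extremal graph is K_{140, 140}, which has 140·140 = 19600 edges.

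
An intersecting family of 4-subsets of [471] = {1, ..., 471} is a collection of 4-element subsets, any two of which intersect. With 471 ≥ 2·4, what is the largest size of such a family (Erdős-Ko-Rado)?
max |F| = C(470, 3) = 17193540

Erdős-Ko-Rado (1961): when n ≥ 2k, max |F| = C(n−1, k−1). The bound is attained by the star {A : i ∈ A} for any fixed i ∈ [n]. Here C(471−1, 4−1) = C(470, 3) = 17193540.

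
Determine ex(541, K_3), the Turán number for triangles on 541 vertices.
ex(541, K_3) = ⌊541^2/4⌋ = 73170

Mantel (1907): a triangle-free graph on n vertices has at most ⌊n^2/4⌋ edges, with equality for the complete bipartite graph K_{⌊n/2⌋, ⌈n/2⌉}. For n = 541: ⌊541^2/4⌋ = ⌊292681/4⌋ = 73170. The extremal graph is K_{270, 271}, which has 270·271 = 73170 edges.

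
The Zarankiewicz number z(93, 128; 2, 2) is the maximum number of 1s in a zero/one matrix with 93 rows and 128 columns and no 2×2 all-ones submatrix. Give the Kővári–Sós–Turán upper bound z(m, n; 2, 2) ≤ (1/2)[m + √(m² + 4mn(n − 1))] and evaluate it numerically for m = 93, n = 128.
z(93, 128; 2, 2) ≤ (1/2)[93 + √(93² + 4·93·128·127)] = (1/2)[93 + √6055881] = 1276.935

Kővári–Sós–Turán: let r_1, ..., r_93 be the row sums and z = Σ r_i the total number of 1s. Each pair of columns can share at most one row with both entries 1 (else a 2×2 all-ones block appears), so Σ_i C(r_i, 2) ≤ C(128, 2) = 8128. By convexity Σ_i C(r_i, 2) ≥ 93·C(z/93, 2) = z(z − 93)/(2·93), giving z² − 93z − 93·128·127 ≤ 0 and hence z ≤ (1/2)[93 + √(8649 + 4·1511808)] = (1/2)[93 + √6055881] ≈ (1/2)(93 + 2460.87) = 1276.935.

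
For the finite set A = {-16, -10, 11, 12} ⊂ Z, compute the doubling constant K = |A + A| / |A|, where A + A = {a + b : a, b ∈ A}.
K = |A + A| / |A| = 10/4 = 5/2

Enumerate A + A = {a + b : a, b ∈ A}. With |A| = 4, there are |A|^2 = 16 ordered sum pairs; collecting distinct values, A + A = {-32, -26, -20, -5, -4, 1, 2, 22, 23, 24}, so |A + A| = 10. Thus K = 10/4 = 5/2. For comparison, the minimum possible |A + A| over all 4-element sets is 2·4 − 1 = 7 (so min K = 7/4), attained only by arithmetic progressions.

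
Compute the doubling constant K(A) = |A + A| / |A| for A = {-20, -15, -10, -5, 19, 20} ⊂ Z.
K = |A + A| / |A| = 18/6 = 3

Enumerate A + A = {a + b : a, b ∈ A}. With |A| = 6, there are |A|^2 = 36 ordered sum pairs; collecting distinct values, A + A = {-40, -35, -30, -25, -20, -15, -10, -1, 0, 4, 5, 9, 10, 14, 15, 38, 39, 40}, so |A + A| = 18. Thus K = 18/6 = 3. For comparison, the minimum possible |A + A| over all 6-element sets is 2·6 − 1 = 11 (so min K = 11/6), attained only by arithmetic progressions.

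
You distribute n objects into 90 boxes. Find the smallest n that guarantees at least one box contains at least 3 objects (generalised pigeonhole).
n = (3 − 1)·90 + 1 = 181

By the generalised pigeonhole principle, to guarantee some box contains ≥ r objects we need more than (r − 1) · k objects total. Threshold: n = (r − 1) · k + 1. With r = 3 and k = 90: n = 2 · 90 + 1 = 180 + 1 = 181. For n = 180 = 2 · 90, we can put exactly 2 objects in every box, avoiding 3 in any single one — so 181 is tight.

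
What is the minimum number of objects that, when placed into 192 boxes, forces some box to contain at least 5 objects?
n = (5 − 1)·192 + 1 = 769

By the generalised pigeonhole principle, to guarantee some box contains ≥ r objects we need more than (r − 1) · k objects total. Threshold: n = (r − 1) · k + 1. With r = 5 and k = 192: n = 4 · 192 + 1 = 768 + 1 = 769. For n = 768 = 4 · 192, we can put exactly 4 objects in every box, avoiding 5 in any single one — so 769 is tight.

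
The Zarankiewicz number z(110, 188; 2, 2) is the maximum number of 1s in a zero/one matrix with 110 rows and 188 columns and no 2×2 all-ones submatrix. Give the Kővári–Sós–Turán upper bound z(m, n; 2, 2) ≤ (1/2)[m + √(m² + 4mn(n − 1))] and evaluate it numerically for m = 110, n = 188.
z(110, 188; 2, 2) ≤ (1/2)[110 + √(110² + 4·110·188·187)] = (1/2)[110 + √15480740] = 2022.2786

Kővári–Sós–Turán: let r_1, ..., r_110 be the row sums and z = Σ r_i the total number of 1s. Each pair of columns can share at most one row with both entries 1 (else a 2×2 all-ones block appears), so Σ_i C(r_i, 2) ≤ C(188, 2) = 17578. By convexity Σ_i C(r_i, 2) ≥ 110·C(z/110, 2) = z(z − 110)/(2·110), giving z² − 110z − 110·188·187 ≤ 0 and hence z ≤ (1/2)[110 + √(12100 + 4·3867160)] = (1/2)[110 + √15480740] ≈ (1/2)(110 + 3934.5572) = 2022.2786.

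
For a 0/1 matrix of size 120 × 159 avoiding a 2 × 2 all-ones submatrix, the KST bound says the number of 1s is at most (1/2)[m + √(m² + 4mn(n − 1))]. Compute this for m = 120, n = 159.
z(120, 159; 2, 2) ≤ (1/2)[120 + √(120² + 4·120·159·158)] = (1/2)[120 + √12072960] = 1797.3083

Kővári–Sós–Turán: let r_1, ..., r_120 be the row sums and z = Σ r_i the total number of 1s. Each pair of columns can share at most one row with both entries 1 (else a 2×2 all-ones block appears), so Σ_i C(r_i, 2) ≤ C(159, 2) = 12561. By convexity Σ_i C(r_i, 2) ≥ 120·C(z/120, 2) = z(z − 120)/(2·120), giving z² − 120z − 120·159·158 ≤ 0 and hence z ≤ (1/2)[120 + √(14400 + 4·3014640)] = (1/2)[120 + √12072960] ≈ (1/2)(120 + 3474.6165) = 1797.3083.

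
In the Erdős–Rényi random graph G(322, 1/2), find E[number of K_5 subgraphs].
E[# K_5] = C(322, 5) · (1/2)^C(5, 2) = 27960661344 / 2^10 = 873770667/32 = 27305333.34375

For each 5-subset S of vertices (there are C(322, 5) = 27960661344 such S), let X_S = 1 if S induces a K_5 (all C(5, 2) = 10 edges present). Then P(X_S = 1) = (1/2)^10 = 1/1024. By linearity of expectation, E[# K_5] = C(322, 5) · (1/2)^10 = 27960661344 / 1024 = 873770667/32 = 27305333.34375.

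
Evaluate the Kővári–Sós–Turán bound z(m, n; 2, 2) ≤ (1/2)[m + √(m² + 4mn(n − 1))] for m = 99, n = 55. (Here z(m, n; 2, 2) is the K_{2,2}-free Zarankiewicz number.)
z(99, 55; 2, 2) ≤ (1/2)[99 + √(99² + 4·99·55·54)] = (1/2)[99 + √1185921] = 594

Kővári–Sós–Turán: let r_1, ..., r_99 be the row sums and z = Σ r_i the total number of 1s. Each pair of columns can share at most one row with both entries 1 (else a 2×2 all-ones block appears), so Σ_i C(r_i, 2) ≤ C(55, 2) = 1485. By convexity Σ_i C(r_i, 2) ≥ 99·C(z/99, 2) = z(z − 99)/(2·99), giving z² − 99z − 99·55·54 ≤ 0 and hence z ≤ (1/2)[99 + √(9801 + 4·294030)] = (1/2)[99 + √1185921] ≈ (1/2)(99 + 1089) = 594.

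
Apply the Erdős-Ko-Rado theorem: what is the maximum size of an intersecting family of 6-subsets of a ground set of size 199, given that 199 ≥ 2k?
max |F| = C(198, 5) = 2410141734

Erdős-Ko-Rado (1961): when n ≥ 2k, max |F| = C(n−1, k−1). The bound is attained by the star {A : i ∈ A} for any fixed i ∈ [n]. Here C(199−1, 6−1) = C(198, 5) = 2410141734.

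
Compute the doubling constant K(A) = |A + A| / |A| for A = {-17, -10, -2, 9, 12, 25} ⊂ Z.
K = |A + A| / |A| = 21/6 = 7/2

Enumerate A + A = {a + b : a, b ∈ A}. With |A| = 6, there are |A|^2 = 36 ordered sum pairs; collecting distinct values, A + A = {-34, -27, -20, -19, -12, -8, -5, -4, -1, 2, 7, 8, 10, 15, 18, 21, 23, 24, 34, 37, 50}, so |A + A| = 21. Thus K = 21/6 = 7/2. For comparison, the minimum possible |A + A| over all 6-element sets is 2·6 − 1 = 11 (so min K = 11/6), attained only by arithmetic progressions.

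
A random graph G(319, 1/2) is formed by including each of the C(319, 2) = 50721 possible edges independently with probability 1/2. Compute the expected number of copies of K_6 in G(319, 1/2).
E[# K_6] = C(319, 6) · (1/2)^C(6, 2) = 1395956397297 / 2^15 ≈ 42601208.413605

For each 6-subset S of vertices (there are C(319, 6) = 1395956397297 such S), let X_S = 1 if S induces a K_6 (all C(6, 2) = 15 edges present). Then P(X_S = 1) = (1/2)^15 = 1/32768. By linearity of expectation, E[# K_6] = C(319, 6) · (1/2)^15 = 1395956397297 / 32768 ≈ 42601208.413605.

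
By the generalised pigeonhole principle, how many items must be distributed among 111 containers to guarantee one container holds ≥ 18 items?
n = (18 − 1)·111 + 1 = 1888

By the generalised pigeonhole principle, to guarantee some box contains ≥ r objects we need more than (r − 1) · k objects total. Threshold: n = (r − 1) · k + 1. With r = 18 and k = 111: n = 17 · 111 + 1 = 1887 + 1 = 1888. For n = 1887 = 17 · 111, we can put exactly 17 objects in every box, avoiding 18 in any single one — so 1888 is tight.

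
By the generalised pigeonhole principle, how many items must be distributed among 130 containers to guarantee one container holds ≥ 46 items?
n = (46 − 1)·130 + 1 = 5851

By the generalised pigeonhole principle, to guarantee some box contains ≥ r objects we need more than (r − 1) · k objects total. Threshold: n = (r − 1) · k + 1. With r = 46 and k = 130: n = 45 · 130 + 1 = 5850 + 1 = 5851. For n = 5850 = 45 · 130, we can put exactly 45 objects in every box, avoiding 46 in any single one — so 5851 is tight.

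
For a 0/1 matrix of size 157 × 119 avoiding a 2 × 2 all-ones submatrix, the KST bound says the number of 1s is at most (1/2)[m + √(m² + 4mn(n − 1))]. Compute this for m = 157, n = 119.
z(157, 119; 2, 2) ≤ (1/2)[157 + √(157² + 4·157·119·118)] = (1/2)[157 + √8843025] = 1565.3612

Kővári–Sós–Turán: let r_1, ..., r_157 be the row sums and z = Σ r_i the total number of 1s. Each pair of columns can share at most one row with both entries 1 (else a 2×2 all-ones block appears), so Σ_i C(r_i, 2) ≤ C(119, 2) = 7021. By convexity Σ_i C(r_i, 2) ≥ 157·C(z/157, 2) = z(z − 157)/(2·157), giving z² − 157z − 157·119·118 ≤ 0 and hence z ≤ (1/2)[157 + √(24649 + 4·2204594)] = (1/2)[157 + √8843025] ≈ (1/2)(157 + 2973.7224) = 1565.3612.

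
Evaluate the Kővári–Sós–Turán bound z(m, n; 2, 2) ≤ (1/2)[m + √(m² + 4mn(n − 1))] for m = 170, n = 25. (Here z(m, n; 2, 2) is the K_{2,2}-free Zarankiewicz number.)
z(170, 25; 2, 2) ≤ (1/2)[170 + √(170² + 4·170·25·24)] = (1/2)[170 + √436900] = 415.4921

Kővári–Sós–Turán: let r_1, ..., r_170 be the row sums and z = Σ r_i the total number of 1s. Each pair of columns can share at most one row with both entries 1 (else a 2×2 all-ones block appears), so Σ_i C(r_i, 2) ≤ C(25, 2) = 300. By convexity Σ_i C(r_i, 2) ≥ 170·C(z/170, 2) = z(z − 170)/(2·170), giving z² − 170z − 170·25·24 ≤ 0 and hence z ≤ (1/2)[170 + √(28900 + 4·102000)] = (1/2)[170 + √436900] ≈ (1/2)(170 + 660.9841) = 415.4921.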